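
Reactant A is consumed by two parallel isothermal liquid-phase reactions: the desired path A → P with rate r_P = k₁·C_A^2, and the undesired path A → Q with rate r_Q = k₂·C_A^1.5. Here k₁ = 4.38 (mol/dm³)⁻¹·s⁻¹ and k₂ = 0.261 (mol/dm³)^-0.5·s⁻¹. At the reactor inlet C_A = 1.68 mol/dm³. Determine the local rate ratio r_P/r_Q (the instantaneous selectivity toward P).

21.8

S_{P/Q} = r_P/r_Q = (k₁·C_A^2)/(k₂·C_A^1.5) = (k₁/k₂)·C_A^0.5.
= (4.38×1.680^2) / (0.261×1.680^1.5) = 12.36/0.5683 = 21.8.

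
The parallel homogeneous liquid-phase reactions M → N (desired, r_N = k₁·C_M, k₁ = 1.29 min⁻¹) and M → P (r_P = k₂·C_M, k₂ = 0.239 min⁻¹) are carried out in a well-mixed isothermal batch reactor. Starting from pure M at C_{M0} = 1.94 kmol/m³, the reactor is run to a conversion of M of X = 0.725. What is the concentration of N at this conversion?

C_M = C_{M0}(1−X) = 0.5335 kmol/m³.
Both paths are first order in M, so the instantaneous fraction to N is constant: dC_N/d(−C_M) = k₁/(k₁+k₂) = 0.8437.
C_N = 0.8437·(C_{M0}−C_M) = 0.8437×1.406 = 1.19 kmol/m³.

1.19 kmol/m³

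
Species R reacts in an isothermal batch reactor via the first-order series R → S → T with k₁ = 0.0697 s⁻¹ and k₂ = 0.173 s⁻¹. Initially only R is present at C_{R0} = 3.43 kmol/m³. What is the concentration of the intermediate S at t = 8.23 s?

0.747 kmol/m³

The intermediate concentration in a first-order A→B→C sequence is C_S = k₁C_{R0}(e^(−k₁t) − e^(−k₂t))/(k₂−k₁).
e^(−k₁t) = e^(−0.0697×8.23) = e^(−0.5736) = 0.5635; e^(−k₂t) = e^(−1.424) = 0.2408.
C_S = 0.0697×3.43/(0.173−0.0697) × (0.5635−0.2408) = 2.314×0.3227 = 0.7468 kmol/m³.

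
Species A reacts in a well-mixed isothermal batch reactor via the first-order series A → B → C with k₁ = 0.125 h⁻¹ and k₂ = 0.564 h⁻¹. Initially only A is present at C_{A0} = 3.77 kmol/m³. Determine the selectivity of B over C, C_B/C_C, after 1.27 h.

For first-order series with pure A initially, C_B(t) = k₁C_{A0}/(k₂−k₁)·(e^(−k₁t) − e^(−k₂t)).
e^(−k₁t) = e^(−0.125×1.27) = e^(−0.1588) = 0.8532; e^(−k₂t) = e^(−0.7163) = 0.4886.
C_B = 0.125×3.77/(0.564−0.125) × (0.8532−0.4886) = 1.073×0.3646 = 0.3914 kmol/m³.
C_A = C_{A0}e^(−k₁t) = 3.217 kmol/m³, so C_C = C_{A0}−C_A−C_B = 0.1620 kmol/m³; C_B/C_C = 2.42.

2.42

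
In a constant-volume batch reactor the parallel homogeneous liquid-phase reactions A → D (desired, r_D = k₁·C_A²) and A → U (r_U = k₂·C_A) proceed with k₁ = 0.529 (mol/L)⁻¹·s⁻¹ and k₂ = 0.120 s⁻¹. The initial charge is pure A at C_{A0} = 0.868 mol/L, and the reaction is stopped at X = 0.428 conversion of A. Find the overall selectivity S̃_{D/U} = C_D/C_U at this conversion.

C_A = C_{A0}(1−X) = 0.4965 mol/L.
Along a PFR/batch, dC_U/dC_A = −r_U/(r_D+r_U) = −k₂/(k₂+k₁·C_A).
Integrating from C_{A0} to C_A: C_U = (0.120/0.529)·ln[(0.120+0.529·0.868)/(0.120+0.529·0.496)] = 0.2268·ln(0.5792/0.3826) = 0.09402 mol/L.
Then C_D = (C_{A0}−C_A) − C_U = 0.3715 − 0.09402 = 0.2775 mol/L.
S̃_{D/U} = C_D/C_U = 0.2775/0.09402 = 2.95.

2.95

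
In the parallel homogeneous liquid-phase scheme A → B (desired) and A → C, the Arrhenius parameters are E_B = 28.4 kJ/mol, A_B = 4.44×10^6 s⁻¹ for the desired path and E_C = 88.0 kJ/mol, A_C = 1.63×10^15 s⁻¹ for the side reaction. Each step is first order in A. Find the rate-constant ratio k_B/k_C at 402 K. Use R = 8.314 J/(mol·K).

k_B/k_C = (A_B/A_C)·exp[−(E_B−E_C)/(RT)] = (A_B/A_C)·exp[(E_C−E_B)/(RT)].
(E_C−E_B)/(RT) = (88.0−28.4)×10³/(8.314×402) = 59600/3342 = 17.83.
k_B/k_C = (4.44×10^6/1.63×10^15)·exp(17.83) = 2.724×10^-9 × 5.553×10^7 = 0.151.
Since E_B < E_C, lowering the temperature improves selectivity toward B.

0.151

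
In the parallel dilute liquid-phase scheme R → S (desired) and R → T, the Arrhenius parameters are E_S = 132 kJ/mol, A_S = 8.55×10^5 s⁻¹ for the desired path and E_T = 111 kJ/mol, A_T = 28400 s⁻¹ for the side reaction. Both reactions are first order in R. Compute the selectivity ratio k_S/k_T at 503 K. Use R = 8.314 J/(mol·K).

With equal orders, S_{S/T} = k_S/k_T = (A_S/A_T)·exp[(E_T−E_S)/(RT)].
(E_T−E_S)/(RT) = (111−132)×10³/(8.314×503) = -21000/4182 = -5.022.
k_S/k_T = (8.55×10^5/28400)·exp(-5.022) = 30.11 × 0.006594 = 0.199.
Since E_S > E_T, raising the temperature improves selectivity toward S.

0.199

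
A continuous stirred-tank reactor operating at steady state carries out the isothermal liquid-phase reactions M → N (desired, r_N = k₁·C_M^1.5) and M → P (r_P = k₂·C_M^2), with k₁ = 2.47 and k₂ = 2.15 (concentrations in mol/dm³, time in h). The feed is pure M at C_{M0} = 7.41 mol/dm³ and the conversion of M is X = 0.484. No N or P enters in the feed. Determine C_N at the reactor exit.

Exit C_M = C_{M0}(1−X) = 7.41×0.516 = 3.824 mol/dm³.
In a CSTR the entire volume is at exit conditions, so r_N = 2.47×3.824^1.5 = 18.47 and r_P = 2.15×3.824^2 = 31.43.
Fraction of consumed M going to N: r_N/(r_N+r_P) = 0.3701.
C_N = 0.3701·C_{M0}·X = 0.3701×7.41×0.484 = 1.33 mol/dm³.

1.33 mol/dm³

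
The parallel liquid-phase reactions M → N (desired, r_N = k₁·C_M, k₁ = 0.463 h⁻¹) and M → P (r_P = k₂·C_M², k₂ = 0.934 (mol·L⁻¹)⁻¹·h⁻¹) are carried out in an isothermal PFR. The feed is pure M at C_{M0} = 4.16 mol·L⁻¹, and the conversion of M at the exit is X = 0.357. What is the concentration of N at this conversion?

0.190 mol·L⁻¹

C_M = C_{M0}(1−X) = 2.675 mol·L⁻¹.
Along a PFR/batch, dC_N/dC_M = −r_N/(r_N+r_P) = −k₁/(k₁+k₂·C_M).
Integrating from C_{M0} to C_M: C_N = (0.463/0.934)·ln[(0.463+0.934·4.16)/(0.463+0.934·2.67)] = 0.4957·ln(4.348/2.961) = 0.1904 mol·L⁻¹.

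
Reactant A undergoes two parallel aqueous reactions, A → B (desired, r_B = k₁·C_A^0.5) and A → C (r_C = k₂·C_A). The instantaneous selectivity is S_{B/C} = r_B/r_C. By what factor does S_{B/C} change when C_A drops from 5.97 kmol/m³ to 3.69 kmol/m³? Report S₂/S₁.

S_{B/C} = (k₁/k₂)·C_A^-0.5, so S₂/S₁ = (C_{A,2}/C_{A,1})^-0.5.
= (3.69/5.97)^(-0.5) = (0.6181)^(-0.5) = 1.27.
Selectivity toward B rises as C_A falls — low-concentration operation is favoured.

1.27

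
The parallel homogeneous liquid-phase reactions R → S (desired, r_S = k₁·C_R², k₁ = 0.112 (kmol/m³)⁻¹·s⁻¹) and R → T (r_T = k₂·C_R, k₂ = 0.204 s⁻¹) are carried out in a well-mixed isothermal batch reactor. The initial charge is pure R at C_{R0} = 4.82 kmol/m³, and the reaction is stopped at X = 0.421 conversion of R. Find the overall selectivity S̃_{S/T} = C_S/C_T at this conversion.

C_R = C_{R0}(1−X) = 2.791 kmol/m³.
Along a PFR/batch, dC_T/dC_R = −r_T/(r_S+r_T) = −k₂/(k₂+k₁·C_R).
Integrating from C_{R0} to C_R: C_T = (0.204/0.112)·ln[(0.204+0.112·4.82)/(0.204+0.112·2.79)] = 1.821·ln(0.7438/0.5166) = 0.6641 kmol/m³.
Then C_S = (C_{R0}−C_R) − C_T = 2.029 − 0.6641 = 1.365 kmol/m³.
S̃_{S/T} = C_S/C_T = 1.365/0.6641 = 2.06.

2.06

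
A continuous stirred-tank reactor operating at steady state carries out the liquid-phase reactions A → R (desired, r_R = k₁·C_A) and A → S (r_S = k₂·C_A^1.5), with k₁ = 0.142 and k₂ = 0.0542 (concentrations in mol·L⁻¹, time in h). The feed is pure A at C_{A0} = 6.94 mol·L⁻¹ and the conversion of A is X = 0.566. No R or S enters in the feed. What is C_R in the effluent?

Exit C_A = C_{A0}(1−X) = 6.94×0.434 = 3.012 mol·L⁻¹.
A CSTR operates uniformly at the exit composition, giving r_R = 0.4277 and r_S = 0.2833 (each k·C_A^n at C_A = 3.012).
Fraction of consumed A going to R: r_R/(r_R+r_S) = 0.6015.
C_R = 0.6015·C_{A0}·X = 0.6015×6.94×0.566 = 2.36 mol·L⁻¹.

2.36 mol·L⁻¹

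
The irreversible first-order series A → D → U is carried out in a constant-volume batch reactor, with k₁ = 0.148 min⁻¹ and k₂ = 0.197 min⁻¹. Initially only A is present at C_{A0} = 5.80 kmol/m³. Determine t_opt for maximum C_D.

5.84 min

The intermediate peaks when r₁ = r₂, i.e. k₁e^(−k₁t) = k₂e^(−k₂t), giving t_opt = ln(k₂/k₁)/(k₂−k₁).
= ln(0.197/0.148)/(0.197−0.148) = ln(1.331)/0.04900 = 0.2860/0.04900 = 5.84 min.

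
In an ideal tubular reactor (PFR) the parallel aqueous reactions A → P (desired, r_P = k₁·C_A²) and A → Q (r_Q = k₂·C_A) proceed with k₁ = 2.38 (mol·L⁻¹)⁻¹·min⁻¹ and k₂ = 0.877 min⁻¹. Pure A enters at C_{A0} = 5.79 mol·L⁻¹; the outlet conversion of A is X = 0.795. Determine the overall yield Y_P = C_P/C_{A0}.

C_A = C_{A0}(1−X) = 1.187 mol·L⁻¹.
Along a PFR/batch, dC_Q/dC_A = −r_Q/(r_P+r_Q) = −k₂/(k₂+k₁·C_A).
Integrating from C_{A0} to C_A: C_Q = (0.877/2.38)·ln[(0.877+2.38·5.79)/(0.877+2.38·1.19)] = 0.3685·ln(14.66/3.702) = 0.5071 mol·L⁻¹.
Then C_P = (C_{A0}−C_A) − C_Q = 4.603 − 0.5071 = 4.096 mol·L⁻¹.
Y_P = C_P/C_{A0} = 4.096/5.79 = 0.707.

0.707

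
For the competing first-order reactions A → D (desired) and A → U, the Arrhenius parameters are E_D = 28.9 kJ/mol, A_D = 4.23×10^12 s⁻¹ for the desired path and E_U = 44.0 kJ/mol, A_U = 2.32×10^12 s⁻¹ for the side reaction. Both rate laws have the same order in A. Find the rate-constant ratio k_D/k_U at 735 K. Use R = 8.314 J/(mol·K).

21.6

Since both paths have the same order in A, the concentration cancels and S_{D/U} = k_D/k_U = (A_D/A_U)·exp[(E_U−E_D)/(RT)].
(E_U−E_D)/(RT) = (44.0−28.9)×10³/(8.314×735) = 15100/6111 = 2.471.
k_D/k_U = (4.23×10^12/2.32×10^12)·exp(2.471) = 1.823 × 11.83 = 21.6.
Since E_D < E_U, lowering the temperature improves selectivity toward D.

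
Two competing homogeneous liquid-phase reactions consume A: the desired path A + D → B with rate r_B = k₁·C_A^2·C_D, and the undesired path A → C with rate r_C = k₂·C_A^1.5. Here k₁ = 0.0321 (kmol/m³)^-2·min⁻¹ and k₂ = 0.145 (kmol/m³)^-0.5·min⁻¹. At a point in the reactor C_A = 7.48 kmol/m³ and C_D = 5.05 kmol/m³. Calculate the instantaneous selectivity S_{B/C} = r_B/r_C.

3.06

S_{B/C} = r_B/r_C = (k₁·C_A^2·C_D)/(k₂·C_A^1.5) = (k₁/k₂)·C_A^0.5·C_D.
= (0.0321×7.480^2×5.050) / (0.145×7.480^1.5) = 9.070/2.966 = 3.06.
Since the desired path is higher order in A, keeping C_A high (PFR or concentrated feed) favours B.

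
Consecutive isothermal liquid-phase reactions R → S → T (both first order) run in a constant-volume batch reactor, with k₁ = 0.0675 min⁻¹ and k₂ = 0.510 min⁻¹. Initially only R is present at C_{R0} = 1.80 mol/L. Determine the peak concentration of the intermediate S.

At the optimum, C_{S,max}/C_{R0} = (k₁/k₂)^[k₂/(k₂−k₁)].
= (0.0675/0.510)^(0.510/(0.510−0.0675)) = (0.1324)^(1.153) = 0.09722.
C_{S,max} = 0.09722×1.80 = 0.175 mol/L.

0.175 mol/L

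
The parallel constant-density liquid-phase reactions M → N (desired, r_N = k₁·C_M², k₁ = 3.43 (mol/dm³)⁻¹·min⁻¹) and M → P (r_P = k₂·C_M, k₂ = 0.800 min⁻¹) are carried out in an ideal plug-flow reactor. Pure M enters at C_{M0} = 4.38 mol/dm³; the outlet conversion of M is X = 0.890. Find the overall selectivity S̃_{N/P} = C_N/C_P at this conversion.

7.96

C_M = C_{M0}(1−X) = 0.4818 mol/dm³.
Along a PFR/batch, dC_P/dC_M = −r_P/(r_N+r_P) = −k₂/(k₂+k₁·C_M).
Integrating from C_{M0} to C_M: C_P = (0.800/3.43)·ln[(0.800+3.43·4.38)/(0.800+3.43·0.482)] = 0.2332·ln(15.82/2.453) = 0.4348 mol/dm³.
Then C_N = (C_{M0}−C_M) − C_P = 3.898 − 0.4348 = 3.463 mol/dm³.
S̃_{N/P} = C_N/C_P = 3.463/0.4348 = 7.96.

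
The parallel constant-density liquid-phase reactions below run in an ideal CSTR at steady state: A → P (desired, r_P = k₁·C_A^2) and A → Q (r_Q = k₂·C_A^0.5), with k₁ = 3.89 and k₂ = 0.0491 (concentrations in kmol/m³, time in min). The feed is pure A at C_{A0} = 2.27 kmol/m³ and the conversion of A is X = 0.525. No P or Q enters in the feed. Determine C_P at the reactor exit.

1.18 kmol/m³

Exit C_A = C_{A0}(1−X) = 2.27×0.475 = 1.078 kmol/m³.
A CSTR operates uniformly at the exit composition, giving r_P = 4.523 and r_Q = 0.05098 (each k·C_A^n at C_A = 1.078).
Fraction of consumed A going to P: r_P/(r_P+r_Q) = 0.9889.
C_P = 0.9889·C_{A0}·X = 0.9889×2.27×0.525 = 1.18 kmol/m³.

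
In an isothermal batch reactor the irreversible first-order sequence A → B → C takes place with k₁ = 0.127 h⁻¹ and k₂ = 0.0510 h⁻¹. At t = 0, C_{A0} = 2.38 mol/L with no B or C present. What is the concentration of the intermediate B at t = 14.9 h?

The intermediate concentration in a first-order A→B→C sequence is C_B = k₁C_{A0}(e^(−k₁t) − e^(−k₂t))/(k₂−k₁).
e^(−k₁t) = e^(−0.127×14.9) = e^(−1.892) = 0.1507; e^(−k₂t) = e^(−0.7599) = 0.4677.
C_B = 0.127×2.38/(0.0510−0.127) × (0.1507−0.4677) = (-3.977)×(-0.3170) = 1.261 mol/L.

1.26 mol/L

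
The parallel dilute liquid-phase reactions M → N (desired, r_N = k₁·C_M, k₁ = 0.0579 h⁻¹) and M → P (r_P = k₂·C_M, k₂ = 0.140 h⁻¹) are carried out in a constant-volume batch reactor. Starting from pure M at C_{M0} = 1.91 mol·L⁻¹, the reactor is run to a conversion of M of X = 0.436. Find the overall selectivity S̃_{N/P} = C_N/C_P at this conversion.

0.414

C_M = C_{M0}(1−X) = 1.077 mol·L⁻¹.
Both paths are first order in M, so the instantaneous fraction to N is constant: dC_N/d(−C_M) = k₁/(k₁+k₂) = 0.2926.
C_N = 0.2926·(C_{M0}−C_M) = 0.2926×0.8328 = 0.244 mol·L⁻¹.
C_P = (C_{M0}−C_M)−C_N = 0.5891 mol·L⁻¹; S̃_{N/P} = 0.2436/0.5891 = 0.414.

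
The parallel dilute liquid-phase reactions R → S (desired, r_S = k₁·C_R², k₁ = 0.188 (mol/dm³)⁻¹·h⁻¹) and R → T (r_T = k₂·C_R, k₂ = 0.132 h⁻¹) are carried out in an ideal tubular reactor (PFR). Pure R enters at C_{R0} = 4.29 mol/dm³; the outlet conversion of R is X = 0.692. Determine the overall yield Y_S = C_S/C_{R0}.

C_R = C_{R0}(1−X) = 1.321 mol/dm³.
Along a PFR/batch, dC_T/dC_R = −r_T/(r_S+r_T) = −k₂/(k₂+k₁·C_R).
Integrating from C_{R0} to C_R: C_T = (0.132/0.188)·ln[(0.132+0.188·4.29)/(0.132+0.188·1.32)] = 0.7021·ln(0.9385/0.3804) = 0.6341 mol/dm³.
Then C_S = (C_{R0}−C_R) − C_T = 2.969 − 0.6341 = 2.335 mol/dm³.
Y_S = C_S/C_{R0} = 2.335/4.29 = 0.544.

0.544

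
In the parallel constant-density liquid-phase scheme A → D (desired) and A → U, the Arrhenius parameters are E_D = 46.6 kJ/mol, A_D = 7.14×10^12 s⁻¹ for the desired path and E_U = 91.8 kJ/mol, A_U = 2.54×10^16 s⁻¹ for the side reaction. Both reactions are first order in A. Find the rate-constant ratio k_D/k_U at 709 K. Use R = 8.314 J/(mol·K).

0.601

With equal orders, S_{D/U} = k_D/k_U = (A_D/A_U)·exp[(E_U−E_D)/(RT)].
(E_U−E_D)/(RT) = (91.8−46.6)×10³/(8.314×709) = 45200/5895 = 7.668.
k_D/k_U = (7.14×10^12/2.54×10^16)·exp(7.668) = 2.811×10^-4 × 2139 = 0.601.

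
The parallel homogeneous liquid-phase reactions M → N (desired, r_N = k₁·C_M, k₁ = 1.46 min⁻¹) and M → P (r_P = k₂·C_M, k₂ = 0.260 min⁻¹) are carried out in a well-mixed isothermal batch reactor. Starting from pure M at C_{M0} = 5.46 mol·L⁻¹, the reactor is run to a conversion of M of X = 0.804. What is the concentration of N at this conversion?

C_M = C_{M0}(1−X) = 1.070 mol·L⁻¹.
Both paths are first order in M, so the instantaneous fraction to N is constant: dC_N/d(−C_M) = k₁/(k₁+k₂) = 0.8488.
C_N = 0.8488·(C_{M0}−C_M) = 0.8488×4.390 = 3.73 mol·L⁻¹.

3.73 mol·L⁻¹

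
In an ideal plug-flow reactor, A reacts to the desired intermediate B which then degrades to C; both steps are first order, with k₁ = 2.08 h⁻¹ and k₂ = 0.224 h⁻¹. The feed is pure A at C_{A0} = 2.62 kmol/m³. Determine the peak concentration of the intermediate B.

Evaluating C_B at τ_opt = ln(k₂/k₁)/(k₂−k₁) gives C_{B,max}/C_{A0} = (k₁/k₂)^[k₂/(k₂−k₁)].
= (2.08/0.224)^(0.224/(0.224−2.08)) = (9.286)^(-0.1207) = 0.7642.
C_{B,max} = 0.7642×2.62 = 2.00 kmol/m³.

2.00 kmol/m³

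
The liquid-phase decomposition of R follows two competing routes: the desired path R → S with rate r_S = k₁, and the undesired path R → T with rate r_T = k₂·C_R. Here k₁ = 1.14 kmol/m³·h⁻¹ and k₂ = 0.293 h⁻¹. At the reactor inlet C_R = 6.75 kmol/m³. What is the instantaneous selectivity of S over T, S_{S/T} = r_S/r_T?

S_{S/T} = r_S/r_T = (k₁)/(k₂·C_R) = (k₁/k₂)·C_R⁻¹.
= (1.14) / (0.293×6.750) = 1.140/1.978 = 0.576.
The undesired path is higher order in R, so low C_R (CSTR or dilute feed) favours S.

0.576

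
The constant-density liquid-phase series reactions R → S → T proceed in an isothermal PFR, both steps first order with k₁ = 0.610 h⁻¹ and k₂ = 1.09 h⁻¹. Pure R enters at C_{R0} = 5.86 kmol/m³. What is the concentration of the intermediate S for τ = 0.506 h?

For first-order series with pure R initially, C_S(τ) = k₁C_{R0}/(k₂−k₁)·(e^(−k₁τ) − e^(−k₂τ)).
e^(−k₁τ) = e^(−0.610×0.506) = e^(−0.3087) = 0.7344; e^(−k₂τ) = e^(−0.5515) = 0.5761.
C_S = 0.610×5.86/(1.09−0.610) × (0.7344−0.5761) = 7.447×0.1584 = 1.179 kmol/m³.

1.18 kmol/m³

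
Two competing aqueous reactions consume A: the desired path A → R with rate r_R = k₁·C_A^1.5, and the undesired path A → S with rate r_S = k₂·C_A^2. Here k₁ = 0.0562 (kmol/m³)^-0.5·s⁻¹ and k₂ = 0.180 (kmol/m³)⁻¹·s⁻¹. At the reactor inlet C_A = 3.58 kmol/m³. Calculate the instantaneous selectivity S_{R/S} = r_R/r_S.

0.165

S_{R/S} = r_R/r_S = (k₁·C_A^1.5)/(k₂·C_A^2) = (k₁/k₂)·C_A^-0.5.
= (0.0562×3.580^1.5) / (0.180×3.580^2) = 0.3807/2.307 = 0.165.
The undesired path is higher order in A, so low C_A (CSTR or dilute feed) favours R.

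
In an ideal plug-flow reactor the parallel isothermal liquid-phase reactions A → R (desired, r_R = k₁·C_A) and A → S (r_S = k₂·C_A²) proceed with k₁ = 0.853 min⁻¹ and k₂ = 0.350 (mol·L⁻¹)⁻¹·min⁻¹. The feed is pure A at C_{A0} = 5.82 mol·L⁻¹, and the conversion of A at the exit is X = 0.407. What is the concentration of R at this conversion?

0.824 mol·L⁻¹

C_A = C_{A0}(1−X) = 3.451 mol·L⁻¹.
Along a PFR/batch, dC_R/dC_A = −r_R/(r_R+r_S) = −k₁/(k₁+k₂·C_A).
Integrating from C_{A0} to C_A: C_R = (0.853/0.350)·ln[(0.853+0.350·5.82)/(0.853+0.350·3.45)] = 2.437·ln(2.890/2.061) = 0.8240 mol·L⁻¹.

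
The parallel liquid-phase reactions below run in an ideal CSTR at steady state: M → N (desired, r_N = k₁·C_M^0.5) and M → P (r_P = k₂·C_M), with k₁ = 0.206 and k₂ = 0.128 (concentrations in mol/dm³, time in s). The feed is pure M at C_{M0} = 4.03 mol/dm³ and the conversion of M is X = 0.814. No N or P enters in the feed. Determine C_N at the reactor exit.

2.13 mol/dm³

Exit C_M = C_{M0}(1−X) = 4.03×0.186 = 0.7496 mol/dm³.
A CSTR operates uniformly at the exit composition, giving r_N = 0.1784 and r_P = 0.09595 (each k·C_M^n at C_M = 0.7496).
Fraction of consumed M going to N: r_N/(r_N+r_P) = 0.6502.
C_N = 0.6502·C_{M0}·X = 0.6502×4.03×0.814 = 2.13 mol/dm³.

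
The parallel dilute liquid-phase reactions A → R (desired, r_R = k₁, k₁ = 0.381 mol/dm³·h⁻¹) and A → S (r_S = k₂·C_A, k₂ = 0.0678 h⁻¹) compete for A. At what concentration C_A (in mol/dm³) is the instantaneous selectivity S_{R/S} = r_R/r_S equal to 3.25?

1.73 mol/dm³

S_{R/S} = (k₁/k₂)·C_A⁻¹ ⇒ C_A = (S·k₂/k₁)^(-1).
= (3.25×0.0678/0.381)^(-1) = (0.5783)^(-1) = 1.73 mol/dm³.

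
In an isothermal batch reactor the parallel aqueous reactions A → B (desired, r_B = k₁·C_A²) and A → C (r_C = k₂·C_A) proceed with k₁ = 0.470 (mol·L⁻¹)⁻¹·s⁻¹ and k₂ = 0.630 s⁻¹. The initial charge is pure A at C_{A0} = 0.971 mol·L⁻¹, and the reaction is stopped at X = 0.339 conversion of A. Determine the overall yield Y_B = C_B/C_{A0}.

C_A = C_{A0}(1−X) = 0.6418 mol·L⁻¹.
Along a PFR/batch, dC_C/dC_A = −r_C/(r_B+r_C) = −k₂/(k₂+k₁·C_A).
Integrating from C_{A0} to C_A: C_C = (0.630/0.470)·ln[(0.630+0.470·0.971)/(0.630+0.470·0.642)] = 1.340·ln(1.086/0.9317) = 0.2059 mol·L⁻¹.
Then C_B = (C_{A0}−C_A) − C_C = 0.3292 − 0.2059 = 0.1232 mol·L⁻¹.
Y_B = C_B/C_{A0} = 0.1232/0.971 = 0.127.

0.127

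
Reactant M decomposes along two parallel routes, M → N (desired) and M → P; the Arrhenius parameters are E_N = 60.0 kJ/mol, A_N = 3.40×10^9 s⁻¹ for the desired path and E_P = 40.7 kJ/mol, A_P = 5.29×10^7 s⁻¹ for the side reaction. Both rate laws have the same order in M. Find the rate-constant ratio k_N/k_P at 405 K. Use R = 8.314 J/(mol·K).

0.208

k_N/k_P = (A_N/A_P)·exp[−(E_N−E_P)/(RT)] = (A_N/A_P)·exp[(E_P−E_N)/(RT)].
(E_P−E_N)/(RT) = (40.7−60.0)×10³/(8.314×405) = -19300/3367 = -5.732.
k_N/k_P = (3.40×10^9/5.29×10^7)·exp(-5.732) = 64.27 × 0.003241 = 0.208.
Since E_N > E_P, raising the temperature improves selectivity toward N.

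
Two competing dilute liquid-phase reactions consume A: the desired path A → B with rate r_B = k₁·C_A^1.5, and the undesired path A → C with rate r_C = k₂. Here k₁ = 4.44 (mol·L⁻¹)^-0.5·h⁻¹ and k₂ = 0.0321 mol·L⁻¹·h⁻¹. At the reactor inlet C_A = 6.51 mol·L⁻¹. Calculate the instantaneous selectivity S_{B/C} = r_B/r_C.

S_{B/C} = r_B/r_C = (k₁·C_A^1.5)/(k₂) = (k₁/k₂)·C_A^1.5.
= (4.44×6.510^1.5) / (0.0321) = 73.75/0.03210 = 2297.
Since the desired path is higher order in A, keeping C_A high (PFR or concentrated feed) favours B.

2297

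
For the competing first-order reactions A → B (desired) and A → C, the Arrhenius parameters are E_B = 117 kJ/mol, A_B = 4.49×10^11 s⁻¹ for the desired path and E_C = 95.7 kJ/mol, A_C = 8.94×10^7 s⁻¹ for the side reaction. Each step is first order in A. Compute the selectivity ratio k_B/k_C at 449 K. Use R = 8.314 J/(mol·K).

16.7

With equal orders, S_{B/C} = k_B/k_C = (A_B/A_C)·exp[(E_C−E_B)/(RT)].
(E_C−E_B)/(RT) = (95.7−117)×10³/(8.314×449) = -21300/3733 = -5.706.
k_B/k_C = (4.49×10^11/8.94×10^7)·exp(-5.706) = 5022 × 0.003326 = 16.7.
Since E_B > E_C, raising the temperature improves selectivity toward B.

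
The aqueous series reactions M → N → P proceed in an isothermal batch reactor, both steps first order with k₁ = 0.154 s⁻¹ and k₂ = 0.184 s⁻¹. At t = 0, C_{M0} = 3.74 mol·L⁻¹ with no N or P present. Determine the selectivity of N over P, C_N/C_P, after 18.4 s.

Solving the coupled first-order balances gives C_N(t) = [k₁/(k₂−k₁)]·C_{M0}·(e^(−k₁t) − e^(−k₂t)).
e^(−k₁t) = e^(−0.154×18.4) = e^(−2.834) = 0.05880; e^(−k₂t) = e^(−3.386) = 0.03386.
C_N = 0.154×3.74/(0.184−0.154) × (0.05880−0.03386) = 19.20×0.02494 = 0.4789 mol·L⁻¹.
C_M = C_{M0}e^(−k₁t) = 0.2199 mol·L⁻¹, so C_P = C_{M0}−C_M−C_N = 3.041 mol·L⁻¹; C_N/C_P = 0.157.

0.157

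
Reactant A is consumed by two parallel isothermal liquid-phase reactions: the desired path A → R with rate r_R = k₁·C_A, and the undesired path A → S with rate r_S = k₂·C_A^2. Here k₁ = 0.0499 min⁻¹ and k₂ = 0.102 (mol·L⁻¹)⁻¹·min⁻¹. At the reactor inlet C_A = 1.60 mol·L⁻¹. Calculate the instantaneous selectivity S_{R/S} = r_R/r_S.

S_{R/S} = r_R/r_S = (k₁·C_A)/(k₂·C_A^2) = (k₁/k₂)·C_A⁻¹.
= (0.0499×1.600) / (0.102×1.600^2) = 0.07984/0.2611 = 0.306.

0.306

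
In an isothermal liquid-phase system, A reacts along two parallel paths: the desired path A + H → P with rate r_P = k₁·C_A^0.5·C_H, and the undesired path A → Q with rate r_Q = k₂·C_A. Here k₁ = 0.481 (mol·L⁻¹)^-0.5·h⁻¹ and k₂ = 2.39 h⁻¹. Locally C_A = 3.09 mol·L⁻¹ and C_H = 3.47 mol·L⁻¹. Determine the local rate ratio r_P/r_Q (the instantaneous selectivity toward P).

0.397

S_{P/Q} = r_P/r_Q = (k₁·C_A^0.5·C_H)/(k₂·C_A) = (k₁/k₂)·C_A^-0.5·C_H.
= (0.481×3.090^0.5×3.470) / (2.39×3.090) = 2.934/7.385 = 0.397.
The undesired path is higher order in A, so low C_A (CSTR or dilute feed) favours P.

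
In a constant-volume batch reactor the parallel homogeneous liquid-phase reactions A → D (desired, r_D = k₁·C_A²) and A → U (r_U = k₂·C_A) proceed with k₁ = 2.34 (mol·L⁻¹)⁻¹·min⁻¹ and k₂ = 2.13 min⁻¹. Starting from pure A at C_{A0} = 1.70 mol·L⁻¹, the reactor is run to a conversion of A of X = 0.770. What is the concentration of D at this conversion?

0.675 mol·L⁻¹

C_A = C_{A0}(1−X) = 0.3910 mol·L⁻¹.
Along a PFR/batch, dC_U/dC_A = −r_U/(r_D+r_U) = −k₂/(k₂+k₁·C_A).
Integrating from C_{A0} to C_A: C_U = (2.13/2.34)·ln[(2.13+2.34·1.70)/(2.13+2.34·0.391)] = 0.9103·ln(6.108/3.045) = 0.6336 mol·L⁻¹.
Then C_D = (C_{A0}−C_A) − C_U = 1.309 − 0.6336 = 0.6754 mol·L⁻¹.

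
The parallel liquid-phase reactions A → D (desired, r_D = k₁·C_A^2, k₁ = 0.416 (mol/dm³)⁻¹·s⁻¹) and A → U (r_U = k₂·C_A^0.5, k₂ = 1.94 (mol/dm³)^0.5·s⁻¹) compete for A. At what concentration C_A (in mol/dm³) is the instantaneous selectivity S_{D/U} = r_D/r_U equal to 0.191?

S_{D/U} = (k₁/k₂)·C_A^1.5 ⇒ C_A = (S·k₂/k₁)^(1/1.5).
= (0.191×1.94/0.416)^(0.6667) = (0.8907)^(0.6667) = 0.926 mol/dm³.

0.926 mol/dm³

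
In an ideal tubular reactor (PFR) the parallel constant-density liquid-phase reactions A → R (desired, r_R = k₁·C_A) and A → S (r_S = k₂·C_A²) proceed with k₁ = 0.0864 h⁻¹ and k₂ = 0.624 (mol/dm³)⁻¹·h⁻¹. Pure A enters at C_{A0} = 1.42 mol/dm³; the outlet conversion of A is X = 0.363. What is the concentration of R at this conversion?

0.0556 mol/dm³

C_A = C_{A0}(1−X) = 0.9045 mol/dm³.
Along a PFR/batch, dC_R/dC_A = −r_R/(r_R+r_S) = −k₁/(k₁+k₂·C_A).
Integrating from C_{A0} to C_A: C_R = (0.0864/0.624)·ln[(0.0864+0.624·1.42)/(0.0864+0.624·0.905)] = 0.1385·ln(0.9725/0.6508) = 0.05561 mol/dm³.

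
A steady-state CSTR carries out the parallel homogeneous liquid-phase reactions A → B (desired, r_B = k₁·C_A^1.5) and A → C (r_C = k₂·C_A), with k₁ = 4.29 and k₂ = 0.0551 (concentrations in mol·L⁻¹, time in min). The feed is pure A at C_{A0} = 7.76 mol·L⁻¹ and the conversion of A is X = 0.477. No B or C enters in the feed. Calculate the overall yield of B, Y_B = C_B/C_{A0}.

0.474

Exit C_A = C_{A0}(1−X) = 7.76×0.523 = 4.058 mol·L⁻¹.
Rates in a CSTR are evaluated at the outlet concentration: r_B = 4.29×4.058^1.5 = 35.08, r_C = 0.0551×4.058 = 0.2236.
Fraction of consumed A going to B: r_B/(r_B+r_C) = 0.9937.
C_B = 0.9937·C_{A0}·X = 0.9937×7.76×0.477 = 3.68 mol·L⁻¹; Y_B = C_B/C_{A0} = 0.474.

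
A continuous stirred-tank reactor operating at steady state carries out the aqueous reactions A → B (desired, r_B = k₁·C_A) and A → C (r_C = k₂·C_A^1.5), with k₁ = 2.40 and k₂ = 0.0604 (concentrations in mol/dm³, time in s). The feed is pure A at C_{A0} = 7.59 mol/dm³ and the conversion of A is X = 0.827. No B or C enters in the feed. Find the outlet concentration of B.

6.10 mol/dm³

Exit C_A = C_{A0}(1−X) = 7.59×0.173 = 1.313 mol/dm³.
In a CSTR the entire volume is at exit conditions, so r_B = 2.40×1.313 = 3.151 and r_C = 0.0604×1.313^1.5 = 0.09088.
Fraction of consumed A going to B: r_B/(r_B+r_C) = 0.9720.
C_B = 0.9720·C_{A0}·X = 0.9720×7.59×0.827 = 6.10 mol/dm³.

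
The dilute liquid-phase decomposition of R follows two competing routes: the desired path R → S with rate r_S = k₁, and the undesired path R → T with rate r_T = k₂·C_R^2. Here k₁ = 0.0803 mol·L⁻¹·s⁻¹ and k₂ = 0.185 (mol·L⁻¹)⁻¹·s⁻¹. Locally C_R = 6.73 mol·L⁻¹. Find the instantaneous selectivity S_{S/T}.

S_{S/T} = r_S/r_T = (k₁)/(k₂·C_R^2) = (k₁/k₂)·C_R^-2.
= (0.0803) / (0.185×6.730^2) = 0.08030/8.379 = 0.00958.

0.00958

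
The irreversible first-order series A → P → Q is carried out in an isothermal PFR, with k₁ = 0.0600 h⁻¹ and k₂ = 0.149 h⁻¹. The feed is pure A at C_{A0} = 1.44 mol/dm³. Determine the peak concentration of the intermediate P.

0.314 mol/dm³

Evaluating C_P at τ_opt = ln(k₂/k₁)/(k₂−k₁) gives C_{P,max}/C_{A0} = (k₁/k₂)^[k₂/(k₂−k₁)].
= (0.0600/0.149)^(0.149/(0.149−0.0600)) = (0.4027)^(1.674) = 0.2181.
C_{P,max} = 0.2181×1.44 = 0.314 mol/dm³.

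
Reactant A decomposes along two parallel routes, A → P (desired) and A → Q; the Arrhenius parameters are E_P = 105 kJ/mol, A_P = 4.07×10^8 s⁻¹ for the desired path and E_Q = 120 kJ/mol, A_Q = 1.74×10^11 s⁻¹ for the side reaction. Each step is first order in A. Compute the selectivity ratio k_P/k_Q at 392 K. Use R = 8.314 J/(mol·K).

0.233

k_P/k_Q = (A_P/A_Q)·exp[−(E_P−E_Q)/(RT)] = (A_P/A_Q)·exp[(E_Q−E_P)/(RT)].
(E_Q−E_P)/(RT) = (120−105)×10³/(8.314×392) = 15000/3259 = 4.603.
k_P/k_Q = (4.07×10^8/1.74×10^11)·exp(4.603) = 0.002339 × 99.73 = 0.233.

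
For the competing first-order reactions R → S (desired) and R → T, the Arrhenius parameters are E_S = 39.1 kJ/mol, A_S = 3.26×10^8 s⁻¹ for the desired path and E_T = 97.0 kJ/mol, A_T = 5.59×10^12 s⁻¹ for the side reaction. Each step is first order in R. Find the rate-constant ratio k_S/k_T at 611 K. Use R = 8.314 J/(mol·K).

5.20

With equal orders, S_{S/T} = k_S/k_T = (A_S/A_T)·exp[(E_T−E_S)/(RT)].
(E_T−E_S)/(RT) = (97.0−39.1)×10³/(8.314×611) = 57900/5080 = 11.40.
k_S/k_T = (3.26×10^8/5.59×10^12)·exp(11.40) = 5.832×10^-5 × 89140 = 5.20.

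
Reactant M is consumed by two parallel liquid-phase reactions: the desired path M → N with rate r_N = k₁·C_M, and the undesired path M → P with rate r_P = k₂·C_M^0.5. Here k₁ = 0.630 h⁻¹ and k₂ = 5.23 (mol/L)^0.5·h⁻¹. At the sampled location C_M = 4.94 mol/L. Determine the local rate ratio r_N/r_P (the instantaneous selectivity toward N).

S_{N/P} = r_N/r_P = (k₁·C_M)/(k₂·C_M^0.5) = (k₁/k₂)·C_M^0.5.
= (0.630×4.940) / (5.23×4.940^0.5) = 3.112/11.62 = 0.268.
Since the desired path is higher order in M, keeping C_M high (PFR or concentrated feed) favours N.

0.268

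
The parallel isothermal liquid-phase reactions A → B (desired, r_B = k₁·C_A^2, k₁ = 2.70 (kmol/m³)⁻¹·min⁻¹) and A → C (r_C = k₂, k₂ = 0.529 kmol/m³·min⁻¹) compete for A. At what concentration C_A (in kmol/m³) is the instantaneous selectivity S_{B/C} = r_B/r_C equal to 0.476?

0.305 kmol/m³

S_{B/C} = (k₁/k₂)·C_A^2 ⇒ C_A = (S·k₂/k₁)^(0.5).
= (0.476×0.529/2.70)^(0.5) = (0.09326)^(0.5) = 0.305 kmol/m³.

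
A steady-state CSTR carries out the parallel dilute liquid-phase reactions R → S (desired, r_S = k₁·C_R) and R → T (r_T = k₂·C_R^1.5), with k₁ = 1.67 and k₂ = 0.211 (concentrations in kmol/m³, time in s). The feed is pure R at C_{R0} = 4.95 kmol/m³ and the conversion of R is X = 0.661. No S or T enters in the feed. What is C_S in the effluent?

Exit C_R = C_{R0}(1−X) = 4.95×0.339 = 1.678 kmol/m³.
In a CSTR the entire volume is at exit conditions, so r_S = 1.67×1.678 = 2.802 and r_T = 0.211×1.678^1.5 = 0.4587.
Fraction of consumed R going to S: r_S/(r_S+r_T) = 0.8594.
C_S = 0.8594·C_{R0}·X = 0.8594×4.95×0.661 = 2.81 kmol/m³.

2.81 kmol/m³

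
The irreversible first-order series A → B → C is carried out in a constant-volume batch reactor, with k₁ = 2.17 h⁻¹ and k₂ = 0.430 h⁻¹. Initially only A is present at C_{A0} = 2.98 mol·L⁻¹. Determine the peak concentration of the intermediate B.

Evaluating C_B at t_opt = ln(k₂/k₁)/(k₂−k₁) gives C_{B,max}/C_{A0} = (k₁/k₂)^[k₂/(k₂−k₁)].
= (2.17/0.430)^(0.430/(0.430−2.17)) = (5.047)^(-0.2471) = 0.6703.
C_{B,max} = 0.6703×2.98 = 2.00 mol·L⁻¹.

2.00 mol·L⁻¹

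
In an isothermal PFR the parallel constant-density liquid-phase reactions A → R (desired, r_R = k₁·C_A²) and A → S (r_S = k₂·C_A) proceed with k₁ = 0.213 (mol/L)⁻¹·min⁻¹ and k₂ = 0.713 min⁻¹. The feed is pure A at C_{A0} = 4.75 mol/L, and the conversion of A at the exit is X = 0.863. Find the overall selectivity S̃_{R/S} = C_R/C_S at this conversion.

C_A = C_{A0}(1−X) = 0.6508 mol/L.
Along a PFR/batch, dC_S/dC_A = −r_S/(r_R+r_S) = −k₂/(k₂+k₁·C_A).
Integrating from C_{A0} to C_A: C_S = (0.713/0.213)·ln[(0.713+0.213·4.75)/(0.713+0.213·0.651)] = 3.347·ln(1.725/0.8516) = 2.362 mol/L.
Then C_R = (C_{A0}−C_A) − C_S = 4.099 − 2.362 = 1.737 mol/L.
S̃_{R/S} = C_R/C_S = 1.737/2.362 = 0.735.

0.735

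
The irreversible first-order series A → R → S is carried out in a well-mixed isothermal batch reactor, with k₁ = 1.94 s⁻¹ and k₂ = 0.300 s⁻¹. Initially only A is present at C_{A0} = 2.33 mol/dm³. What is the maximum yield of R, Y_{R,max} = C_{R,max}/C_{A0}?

0.711

Evaluating C_R at t_opt = ln(k₂/k₁)/(k₂−k₁) gives C_{R,max}/C_{A0} = (k₁/k₂)^[k₂/(k₂−k₁)].
= (1.94/0.300)^(0.300/(0.300−1.94)) = (6.467)^(-0.1829) = 0.7107.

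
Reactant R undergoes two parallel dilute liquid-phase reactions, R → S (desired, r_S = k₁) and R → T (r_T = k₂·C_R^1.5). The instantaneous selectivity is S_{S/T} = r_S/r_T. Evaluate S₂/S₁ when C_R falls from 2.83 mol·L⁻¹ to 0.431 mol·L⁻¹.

S_{S/T} = (k₁/k₂)·C_R^-1.5, so S₂/S₁ = (C_{R,2}/C_{R,1})^-1.5.
= (0.431/2.83)^(-1.5) = (0.1523)^(-1.5) = 16.8.

16.8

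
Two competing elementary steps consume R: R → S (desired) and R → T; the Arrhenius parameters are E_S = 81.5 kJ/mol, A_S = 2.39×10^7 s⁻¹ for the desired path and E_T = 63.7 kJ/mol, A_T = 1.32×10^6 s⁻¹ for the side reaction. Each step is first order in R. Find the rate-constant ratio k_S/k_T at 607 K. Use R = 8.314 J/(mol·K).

0.532

With equal orders, S_{S/T} = k_S/k_T = (A_S/A_T)·exp[(E_T−E_S)/(RT)].
(E_T−E_S)/(RT) = (63.7−81.5)×10³/(8.314×607) = -17800/5047 = -3.527.
k_S/k_T = (2.39×10^7/1.32×10^6)·exp(-3.527) = 18.11 × 0.02939 = 0.532.
Since E_S > E_T, raising the temperature improves selectivity toward S.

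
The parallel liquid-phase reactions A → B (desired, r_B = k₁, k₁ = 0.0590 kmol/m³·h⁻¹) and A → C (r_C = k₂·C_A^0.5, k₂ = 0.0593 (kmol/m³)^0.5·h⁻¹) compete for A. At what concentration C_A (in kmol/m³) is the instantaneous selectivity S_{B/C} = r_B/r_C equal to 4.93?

S_{B/C} = (k₁/k₂)·C_A^-0.5 ⇒ C_A = (S·k₂/k₁)^(-2).
= (4.93×0.0593/0.0590)^(-2) = (4.955)^(-2) = 0.0407 kmol/m³.

0.0407 kmol/m³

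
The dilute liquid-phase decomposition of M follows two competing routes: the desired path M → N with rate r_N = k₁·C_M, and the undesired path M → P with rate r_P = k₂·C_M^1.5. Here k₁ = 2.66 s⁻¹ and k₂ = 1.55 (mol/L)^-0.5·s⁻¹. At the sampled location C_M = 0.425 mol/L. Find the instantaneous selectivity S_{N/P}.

2.63

S_{N/P} = r_N/r_P = (k₁·C_M)/(k₂·C_M^1.5) = (k₁/k₂)·C_M^-0.5.
= (2.66×0.4250) / (1.55×0.4250^1.5) = 1.131/0.4295 = 2.63.
The undesired path is higher order in M, so low C_M (CSTR or dilute feed) favours N.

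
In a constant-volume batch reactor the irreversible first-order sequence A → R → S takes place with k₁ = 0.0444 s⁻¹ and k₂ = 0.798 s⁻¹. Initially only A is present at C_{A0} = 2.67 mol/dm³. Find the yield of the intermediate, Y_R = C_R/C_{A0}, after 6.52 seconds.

Solving the coupled first-order balances gives C_R(t) = [k₁/(k₂−k₁)]·C_{A0}·(e^(−k₁t) − e^(−k₂t)).
e^(−k₁t) = e^(−0.0444×6.52) = e^(−0.2895) = 0.7486; e^(−k₂t) = e^(−5.203) = 0.005500.
C_R = 0.0444×2.67/(0.798−0.0444) × (0.7486−0.005500) = 0.1573×0.7431 = 0.1169 mol/dm³.
Y_R = C_R/C_{A0} = 0.1169/2.67 = 0.0438.

0.0438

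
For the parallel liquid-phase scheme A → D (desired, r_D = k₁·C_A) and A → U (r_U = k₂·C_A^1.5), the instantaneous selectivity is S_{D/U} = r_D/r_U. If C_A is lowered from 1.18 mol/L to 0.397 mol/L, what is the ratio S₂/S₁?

S_{D/U} = (k₁/k₂)·C_A^-0.5, so S₂/S₁ = (C_{A,2}/C_{A,1})^-0.5.
= (0.397/1.18)^(-0.5) = (0.3364)^(-0.5) = 1.72.
Selectivity toward D rises as C_A falls — low-concentration operation is favoured.

1.72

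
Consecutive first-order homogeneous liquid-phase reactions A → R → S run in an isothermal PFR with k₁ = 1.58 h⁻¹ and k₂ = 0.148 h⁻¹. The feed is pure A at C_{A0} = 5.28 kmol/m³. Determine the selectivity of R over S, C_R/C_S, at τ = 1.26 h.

7.77

For first-order series with pure A initially, C_R(τ) = k₁C_{A0}/(k₂−k₁)·(e^(−k₁τ) − e^(−k₂τ)).
e^(−k₁τ) = e^(−1.58×1.26) = e^(−1.991) = 0.1366; e^(−k₂τ) = e^(−0.1865) = 0.8299.
C_R = 1.58×5.28/(0.148−1.58) × (0.1366−0.8299) = (-5.826)×(-0.6933) = 4.039 kmol/m³.
C_A = C_{A0}e^(−k₁τ) = 0.7212 kmol/m³, so C_S = C_{A0}−C_A−C_R = 0.5199 kmol/m³; C_R/C_S = 7.77.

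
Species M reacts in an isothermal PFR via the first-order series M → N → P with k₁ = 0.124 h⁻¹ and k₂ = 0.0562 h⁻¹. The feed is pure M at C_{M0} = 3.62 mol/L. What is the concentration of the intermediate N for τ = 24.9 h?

Solving the coupled first-order balances gives C_N(τ) = [k₁/(k₂−k₁)]·C_{M0}·(e^(−k₁τ) − e^(−k₂τ)).
e^(−k₁τ) = e^(−0.124×24.9) = e^(−3.088) = 0.04561; e^(−k₂τ) = e^(−1.399) = 0.2467.
C_N = 0.124×3.62/(0.0562−0.124) × (0.04561−0.2467) = (-6.621)×(-0.2011) = 1.332 mol/L.

1.33 mol/L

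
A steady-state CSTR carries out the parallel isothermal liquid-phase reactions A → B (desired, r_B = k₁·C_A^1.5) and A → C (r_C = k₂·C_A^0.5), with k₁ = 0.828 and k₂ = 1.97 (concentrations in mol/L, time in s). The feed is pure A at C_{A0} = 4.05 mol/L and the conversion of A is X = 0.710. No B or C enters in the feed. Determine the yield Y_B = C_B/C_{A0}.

0.235

Exit C_A = C_{A0}(1−X) = 4.05×0.290 = 1.175 mol/L.
Rates in a CSTR are evaluated at the outlet concentration: r_B = 0.828×1.175^1.5 = 1.054, r_C = 1.97×1.175^0.5 = 2.135.
Fraction of consumed A going to B: r_B/(r_B+r_C) = 0.3305.
C_B = 0.3305·C_{A0}·X = 0.3305×4.05×0.710 = 0.950 mol/L; Y_B = C_B/C_{A0} = 0.235.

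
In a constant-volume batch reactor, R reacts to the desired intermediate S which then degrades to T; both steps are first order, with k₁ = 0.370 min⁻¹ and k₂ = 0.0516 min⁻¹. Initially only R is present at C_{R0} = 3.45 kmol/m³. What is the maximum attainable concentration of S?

Evaluating C_S at t_opt = ln(k₂/k₁)/(k₂−k₁) gives C_{S,max}/C_{R0} = (k₁/k₂)^[k₂/(k₂−k₁)].
= (0.370/0.0516)^(0.0516/(0.0516−0.370)) = (7.171)^(-0.1621) = 0.7267.
C_{S,max} = 0.7267×3.45 = 2.51 kmol/m³.

2.51 kmol/m³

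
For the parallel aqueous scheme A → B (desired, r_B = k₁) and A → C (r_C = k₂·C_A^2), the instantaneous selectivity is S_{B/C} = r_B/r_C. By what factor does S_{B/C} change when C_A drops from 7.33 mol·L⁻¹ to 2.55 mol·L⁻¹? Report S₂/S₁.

S_{B/C} = (k₁/k₂)·C_A^-2, so S₂/S₁ = (C_{A,2}/C_{A,1})^-2.
= (2.55/7.33)^(-2) = (0.3479)^(-2) = 8.26.
Selectivity toward B rises as C_A falls — low-concentration operation is favoured.

8.26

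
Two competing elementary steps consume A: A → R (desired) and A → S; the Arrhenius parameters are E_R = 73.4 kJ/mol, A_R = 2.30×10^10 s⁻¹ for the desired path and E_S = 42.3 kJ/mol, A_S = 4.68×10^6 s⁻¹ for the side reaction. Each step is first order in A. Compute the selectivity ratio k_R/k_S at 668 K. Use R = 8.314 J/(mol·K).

18.2

With equal orders, S_{R/S} = k_R/k_S = (A_R/A_S)·exp[(E_S−E_R)/(RT)].
(E_S−E_R)/(RT) = (42.3−73.4)×10³/(8.314×668) = -31100/5554 = -5.600.
k_R/k_S = (2.30×10^10/4.68×10^6)·exp(-5.600) = 4915 × 0.003699 = 18.2.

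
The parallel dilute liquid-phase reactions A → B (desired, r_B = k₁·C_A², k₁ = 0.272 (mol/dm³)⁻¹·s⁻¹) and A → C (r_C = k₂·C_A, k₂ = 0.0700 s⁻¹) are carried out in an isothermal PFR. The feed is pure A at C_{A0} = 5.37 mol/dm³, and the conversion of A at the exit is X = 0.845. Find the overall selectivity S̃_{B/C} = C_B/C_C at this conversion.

C_A = C_{A0}(1−X) = 0.8324 mol/dm³.
Along a PFR/batch, dC_C/dC_A = −r_C/(r_B+r_C) = −k₂/(k₂+k₁·C_A).
Integrating from C_{A0} to C_A: C_C = (0.0700/0.272)·ln[(0.0700+0.272·5.37)/(0.0700+0.272·0.832)] = 0.2574·ln(1.531/0.2964) = 0.4225 mol/dm³.
Then C_B = (C_{A0}−C_A) − C_C = 4.538 − 0.4225 = 4.115 mol/dm³.
S̃_{B/C} = C_B/C_C = 4.115/0.4225 = 9.74.

9.74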